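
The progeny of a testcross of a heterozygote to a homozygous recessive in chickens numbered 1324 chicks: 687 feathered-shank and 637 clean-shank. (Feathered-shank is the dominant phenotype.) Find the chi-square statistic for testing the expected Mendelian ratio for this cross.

A testcross of a heterozygote (Aa × aa) gives a 1:1 phenotypic ratio.
Total ratio parts = 2. Expected numbers out of 1324:
  feathered-shank: 1324 × 1/2 = 662
  clean-shank: 1324 × 1/2 = 662
χ² = Σ (O − E)² / E
  feathered-shank: (687 − 662)² / 662 = 0.9441
  clean-shank: (637 − 662)² / 662 = 0.9441
χ² = 0.9441 + 0.9441 = 1.8882 ≈ 1.888

1.888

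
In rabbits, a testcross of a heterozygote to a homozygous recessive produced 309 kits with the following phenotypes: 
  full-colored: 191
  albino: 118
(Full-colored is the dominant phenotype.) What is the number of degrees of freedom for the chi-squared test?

A testcross of a heterozygote (Aa × aa) gives a 1:1 phenotypic ratio.
A goodness-of-fit test with 2 phenotype classes has df = 2 − 1 = 1.

1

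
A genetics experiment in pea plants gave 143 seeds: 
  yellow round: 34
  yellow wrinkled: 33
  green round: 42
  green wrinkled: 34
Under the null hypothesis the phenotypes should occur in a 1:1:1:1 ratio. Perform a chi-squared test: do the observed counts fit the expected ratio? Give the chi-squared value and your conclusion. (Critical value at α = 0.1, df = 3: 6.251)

Under the 1:1:1:1 hypothesis (Σ ratio = 4, N = 143):
  yellow round: 143 × 1/4 = 35.75
  yellow wrinkled: 143 × 1/4 = 35.75
  green round: 143 × 1/4 = 35.75
  green wrinkled: 143 × 1/4 = 35.75
χ² = Σ (O − E)² / E
  yellow round: (34 − 35.75)² / 35.75 = 0.0857
  yellow wrinkled: (33 − 35.75)² / 35.75 = 0.2115
  green round: (42 − 35.75)² / 35.75 = 1.0927
  green wrinkled: (34 − 35.75)² / 35.75 = 0.0857
χ² = 0.0857 + 0.2115 + 1.0927 + 0.0857 = 1.4756 ≈ 1.476
Degrees of freedom = 4 − 1 = 3; critical value at α = 0.1 is 6.251.
Since 1.476 < 6.251, we fail to reject the null hypothesis — the data are consistent with the 1:1:1:1 ratio.

1.476; consistent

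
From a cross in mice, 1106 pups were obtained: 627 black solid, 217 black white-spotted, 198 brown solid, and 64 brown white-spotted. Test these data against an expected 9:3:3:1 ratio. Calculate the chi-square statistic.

The 9:3:3:1 ratio has 16 parts, so with N = 1106 the expected counts are:
  black solid: 1106 × 9/16 = 622.125
  black white-spotted: 1106 × 3/16 = 207.375
  brown solid: 1106 × 3/16 = 207.375
  brown white-spotted: 1106 × 1/16 = 69.125
χ² = Σ (O − E)² / E
  black solid: (627 − 622.125)² / 622.125 = 0.0382
  black white-spotted: (217 − 207.375)² / 207.375 = 0.4467
  brown solid: (198 − 207.375)² / 207.375 = 0.4238
  brown white-spotted: (64 − 69.125)² / 69.125 = 0.3800
χ² = 0.0382 + 0.4467 + 0.4238 + 0.3800 = 1.2887 ≈ 1.289

1.289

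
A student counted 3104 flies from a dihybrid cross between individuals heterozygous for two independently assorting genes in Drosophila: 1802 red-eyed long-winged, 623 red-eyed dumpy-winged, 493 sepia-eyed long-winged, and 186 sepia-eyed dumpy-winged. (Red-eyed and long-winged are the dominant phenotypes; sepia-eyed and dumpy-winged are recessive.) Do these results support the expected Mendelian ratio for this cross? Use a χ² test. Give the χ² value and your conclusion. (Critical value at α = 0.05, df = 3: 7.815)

18.624; not consistent

A dihybrid F₂ with independent assortment and complete dominance at both loci gives a 9:3:3:1 phenotypic ratio.
Expected counts for N = 3104 under a 9:3:3:1 ratio (total parts = 16):
  red-eyed long-winged: 3104 × 9/16 = 1746
  red-eyed dumpy-winged: 3104 × 3/16 = 582
  sepia-eyed long-winged: 3104 × 3/16 = 582
  sepia-eyed dumpy-winged: 3104 × 1/16 = 194
χ² = Σ (O − E)² / E
  red-eyed long-winged: (1802 − 1746)² / 1746 = 1.7961
  red-eyed dumpy-winged: (623 − 582)² / 582 = 2.8883
  sepia-eyed long-winged: (493 − 582)² / 582 = 13.6100
  sepia-eyed dumpy-winged: (186 − 194)² / 194 = 0.3299
χ² = 1.7961 + 2.8883 + 13.6100 + 0.3299 = 18.6243 ≈ 18.624
Degrees of freedom = 4 − 1 = 3; critical value at α = 0.05 is 7.815.
Since 18.624 > 7.815, we reject the null hypothesis — the data do not fit the 9:3:3:1 ratio.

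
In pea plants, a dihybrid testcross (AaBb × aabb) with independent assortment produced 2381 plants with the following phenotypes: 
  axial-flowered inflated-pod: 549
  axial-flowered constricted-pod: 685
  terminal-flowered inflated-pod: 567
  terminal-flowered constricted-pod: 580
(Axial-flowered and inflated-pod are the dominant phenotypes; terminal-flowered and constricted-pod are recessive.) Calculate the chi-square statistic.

18.857

A dihybrid testcross with independent assortment gives a 1:1:1:1 ratio.
Under the 1:1:1:1 hypothesis (Σ ratio = 4, N = 2381):
  axial-flowered inflated-pod: 2381 × 1/4 = 595.25
  axial-flowered constricted-pod: 2381 × 1/4 = 595.25
  terminal-flowered inflated-pod: 2381 × 1/4 = 595.25
  terminal-flowered constricted-pod: 2381 × 1/4 = 595.25
χ² = Σ (O − E)² / E
  axial-flowered inflated-pod: (549 − 595.25)² / 595.25 = 3.5936
  axial-flowered constricted-pod: (685 − 595.25)² / 595.25 = 13.5322
  terminal-flowered inflated-pod: (567 − 595.25)² / 595.25 = 1.3407
  terminal-flowered constricted-pod: (580 − 595.25)² / 595.25 = 0.3907
χ² = 3.5936 + 13.5322 + 1.3407 + 0.3907 = 18.8572 ≈ 18.857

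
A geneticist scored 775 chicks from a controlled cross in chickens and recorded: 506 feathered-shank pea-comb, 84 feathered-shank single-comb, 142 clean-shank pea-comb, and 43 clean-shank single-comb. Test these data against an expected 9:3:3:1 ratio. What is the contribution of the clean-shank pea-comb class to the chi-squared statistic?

0.076

Under the 9:3:3:1 hypothesis (Σ ratio = 16, N = 775):
  feathered-shank pea-comb: 775 × 9/16 = 435.9375
  feathered-shank single-comb: 775 × 3/16 = 145.3125
  clean-shank pea-comb: 775 × 3/16 = 145.3125
  clean-shank single-comb: 775 × 1/16 = 48.4375
Contribution of clean-shank pea-comb: (142 − 145.3125)² / 145.3125 = 0.0755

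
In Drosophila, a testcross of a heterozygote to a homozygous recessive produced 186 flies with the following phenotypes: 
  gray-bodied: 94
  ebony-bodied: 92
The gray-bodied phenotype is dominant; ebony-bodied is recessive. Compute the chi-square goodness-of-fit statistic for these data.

A testcross of a heterozygote (Aa × aa) gives a 1:1 phenotypic ratio.
The 1:1 ratio has 2 parts, so with N = 186 the expected counts are:
  gray-bodied: 186 × 1/2 = 93
  ebony-bodied: 186 × 1/2 = 93
χ² = Σ (O − E)² / E
  gray-bodied: (94 − 93)² / 93 = 0.0108
  ebony-bodied: (92 − 93)² / 93 = 0.0108
χ² = 0.0108 + 0.0108 = 0.0216 ≈ 0.022

0.022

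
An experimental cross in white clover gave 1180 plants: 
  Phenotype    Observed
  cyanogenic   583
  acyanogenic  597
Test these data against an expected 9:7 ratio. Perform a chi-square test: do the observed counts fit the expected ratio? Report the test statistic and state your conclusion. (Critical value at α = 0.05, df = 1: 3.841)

22.454; not consistent

Under the 9:7 hypothesis (Σ ratio = 16, N = 1180):
  cyanogenic: 1180 × 9/16 = 663.75
  acyanogenic: 1180 × 7/16 = 516.25
χ² = Σ (O − E)² / E
  cyanogenic: (583 − 663.75)² / 663.75 = 9.8238
  acyanogenic: (597 − 516.25)² / 516.25 = 12.6306
χ² = 9.8238 + 12.6306 = 22.4544 ≈ 22.454
Degrees of freedom = 2 − 1 = 1; critical value at α = 0.05 is 3.841.
Since 22.454 > 3.841, we reject the null hypothesis — the data do not fit the 9:7 ratio.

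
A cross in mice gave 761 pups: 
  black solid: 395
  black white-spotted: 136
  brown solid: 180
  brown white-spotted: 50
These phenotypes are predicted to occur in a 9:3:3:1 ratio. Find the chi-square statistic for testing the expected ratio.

The 9:3:3:1 ratio has 16 parts, so with N = 761 the expected counts are:
  black solid: 761 × 9/16 = 428.0625
  black white-spotted: 761 × 3/16 = 142.6875
  brown solid: 761 × 3/16 = 142.6875
  brown white-spotted: 761 × 1/16 = 47.5625
χ² = Σ (O − E)² / E
  black solid: (395 − 428.0625)² / 428.0625 = 2.5537
  black white-spotted: (136 − 142.6875)² / 142.6875 = 0.3134
  brown solid: (180 − 142.6875)² / 142.6875 = 9.7571
  brown white-spotted: (50 − 47.5625)² / 47.5625 = 0.1249
χ² = 2.5537 + 0.3134 + 9.7571 + 0.1249 = 12.7491 ≈ 12.749

12.749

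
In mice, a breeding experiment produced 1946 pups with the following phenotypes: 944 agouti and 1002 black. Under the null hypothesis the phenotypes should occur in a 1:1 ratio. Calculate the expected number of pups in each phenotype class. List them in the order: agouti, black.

Expected counts for N = 1946 under a 1:1 ratio (total parts = 2):
  agouti: 1946 × 1/2 = 973
  black: 1946 × 1/2 = 973

973, 973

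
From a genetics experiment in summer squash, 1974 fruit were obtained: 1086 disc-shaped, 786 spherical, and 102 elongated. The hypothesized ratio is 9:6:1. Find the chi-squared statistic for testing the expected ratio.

Under the 9:6:1 hypothesis (Σ ratio = 16, N = 1974):
  disc-shaped: 1974 × 9/16 = 1110.375
  spherical: 1974 × 6/16 = 740.25
  elongated: 1974 × 1/16 = 123.375
χ² = Σ (O − E)² / E
  disc-shaped: (1086 − 1110.375)² / 1110.375 = 0.5351
  spherical: (786 − 740.25)² / 740.25 = 2.8275
  elongated: (102 − 123.375)² / 123.375 = 3.7033
χ² = 0.5351 + 2.8275 + 3.7033 = 7.0659 ≈ 7.066

7.066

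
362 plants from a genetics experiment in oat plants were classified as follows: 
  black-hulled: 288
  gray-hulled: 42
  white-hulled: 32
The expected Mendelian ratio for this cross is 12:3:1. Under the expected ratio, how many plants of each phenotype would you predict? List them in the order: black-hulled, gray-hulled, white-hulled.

271.5, 67.875, 22.625

Under the 12:3:1 hypothesis (Σ ratio = 16, N = 362):
  black-hulled: 362 × 12/16 = 271.5
  gray-hulled: 362 × 3/16 = 67.875
  white-hulled: 362 × 1/16 = 22.625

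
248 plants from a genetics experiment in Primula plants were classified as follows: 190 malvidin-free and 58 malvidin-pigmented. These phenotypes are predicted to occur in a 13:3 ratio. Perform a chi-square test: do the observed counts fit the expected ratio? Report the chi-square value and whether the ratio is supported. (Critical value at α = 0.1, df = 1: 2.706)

The 13:3 ratio has 16 parts, so with N = 248 the expected counts are:
  malvidin-free: 248 × 13/16 = 201.5
  malvidin-pigmented: 248 × 3/16 = 46.5
χ² = Σ (O − E)² / E
  malvidin-free: (190 − 201.5)² / 201.5 = 0.6563
  malvidin-pigmented: (58 − 46.5)² / 46.5 = 2.8441
χ² = 0.6563 + 2.8441 = 3.5004 ≈ 3.500
Degrees of freedom = 2 − 1 = 1; critical value at α = 0.1 is 2.706.
Since 3.500 > 2.706, we reject the null hypothesis — the data do not fit the 13:3 ratio.

3.500; not consistent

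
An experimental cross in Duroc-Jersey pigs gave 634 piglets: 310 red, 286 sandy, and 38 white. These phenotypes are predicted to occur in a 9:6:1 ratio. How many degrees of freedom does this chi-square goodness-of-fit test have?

A goodness-of-fit test with 3 phenotype classes has df = 3 − 1 = 2.

2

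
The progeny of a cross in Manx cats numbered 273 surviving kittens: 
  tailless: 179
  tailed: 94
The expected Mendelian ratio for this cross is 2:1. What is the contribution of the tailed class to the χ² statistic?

Total ratio parts = 3. Expected numbers out of 273:
  tailless: 273 × 2/3 = 182
  tailed: 273 × 1/3 = 91
Contribution of tailed: (94 − 91)² / 91 = 0.0989

0.099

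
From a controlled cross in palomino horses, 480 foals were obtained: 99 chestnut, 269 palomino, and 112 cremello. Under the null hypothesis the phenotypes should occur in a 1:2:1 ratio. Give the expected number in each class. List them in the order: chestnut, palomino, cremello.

Total ratio parts = 4. Expected numbers out of 480:
  chestnut: 480 × 1/4 = 120
  palomino: 480 × 2/4 = 240
  cremello: 480 × 1/4 = 120

120, 240, 120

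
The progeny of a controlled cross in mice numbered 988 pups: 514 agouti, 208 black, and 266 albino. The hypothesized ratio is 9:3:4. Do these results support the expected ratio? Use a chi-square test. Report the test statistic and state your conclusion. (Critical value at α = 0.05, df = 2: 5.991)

Total ratio parts = 16. Expected numbers out of 988:
  agouti: 988 × 9/16 = 555.75
  black: 988 × 3/16 = 185.25
  albino: 988 × 4/16 = 247
χ² = Σ (O − E)² / E
  agouti: (514 − 555.75)² / 555.75 = 3.1364
  black: (208 − 185.25)² / 185.25 = 2.7939
  albino: (266 − 247)² / 247 = 1.4615
χ² = 3.1364 + 2.7939 + 1.4615 = 7.3918 ≈ 7.392
Degrees of freedom = 3 − 1 = 2; critical value at α = 0.05 is 5.991.
Since 7.392 > 5.991, we reject the null hypothesis — the data do not fit the 9:3:4 ratio.

7.392; not consistent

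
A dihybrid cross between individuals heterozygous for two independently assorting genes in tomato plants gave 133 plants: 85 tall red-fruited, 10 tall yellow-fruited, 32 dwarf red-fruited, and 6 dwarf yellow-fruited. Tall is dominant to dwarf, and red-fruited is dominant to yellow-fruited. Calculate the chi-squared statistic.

A dihybrid F₂ with independent assortment and complete dominance at both loci gives a 9:3:3:1 phenotypic ratio.
The 9:3:3:1 ratio has 16 parts, so with N = 133 the expected counts are:
  tall red-fruited: 133 × 9/16 = 74.8125
  tall yellow-fruited: 133 × 3/16 = 24.9375
  dwarf red-fruited: 133 × 3/16 = 24.9375
  dwarf yellow-fruited: 133 × 1/16 = 8.3125
χ² = Σ (O − E)² / E
  tall red-fruited: (85 − 74.8125)² / 74.8125 = 1.3873
  tall yellow-fruited: (10 − 24.9375)² / 24.9375 = 8.9475
  dwarf red-fruited: (32 − 24.9375)² / 24.9375 = 2.0002
  dwarf yellow-fruited: (6 − 8.3125)² / 8.3125 = 0.6433
χ² = 1.3873 + 8.9475 + 2.0002 + 0.6433 = 12.9783 ≈ 12.978

12.978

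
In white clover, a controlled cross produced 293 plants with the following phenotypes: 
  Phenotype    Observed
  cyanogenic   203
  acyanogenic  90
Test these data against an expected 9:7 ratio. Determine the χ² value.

20.224

Under the 9:7 hypothesis (Σ ratio = 16, N = 293):
  cyanogenic: 293 × 9/16 = 164.8125
  acyanogenic: 293 × 7/16 = 128.1875
χ² = Σ (O − E)² / E
  cyanogenic: (203 − 164.8125)² / 164.8125 = 8.8481
  acyanogenic: (90 − 128.1875)² / 128.1875 = 11.3762
χ² = 8.8481 + 11.3762 = 20.2243 ≈ 20.224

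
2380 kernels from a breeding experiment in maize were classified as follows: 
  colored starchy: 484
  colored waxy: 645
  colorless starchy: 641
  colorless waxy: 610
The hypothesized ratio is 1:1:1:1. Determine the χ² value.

Expected counts for N = 2380 under a 1:1:1:1 ratio (total parts = 4):
  colored starchy: 2380 × 1/4 = 595
  colored waxy: 2380 × 1/4 = 595
  colorless starchy: 2380 × 1/4 = 595
  colorless waxy: 2380 × 1/4 = 595
χ² = Σ (O − E)² / E
  colored starchy: (484 − 595)² / 595 = 20.7076
  colored waxy: (645 − 595)² / 595 = 4.2017
  colorless starchy: (641 − 595)² / 595 = 3.5563
  colorless waxy: (610 − 595)² / 595 = 0.3782
χ² = 20.7076 + 4.2017 + 3.5563 + 0.3782 = 28.8438 ≈ 28.844

28.844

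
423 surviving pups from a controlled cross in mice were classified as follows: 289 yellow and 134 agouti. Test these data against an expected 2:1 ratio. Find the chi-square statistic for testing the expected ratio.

The 2:1 ratio has 3 parts, so with N = 423 the expected counts are:
  yellow: 423 × 2/3 = 282
  agouti: 423 × 1/3 = 141
χ² = Σ (O − E)² / E
  yellow: (289 − 282)² / 282 = 0.1738
  agouti: (134 − 141)² / 141 = 0.3475
χ² = 0.1738 + 0.3475 = 0.5213 ≈ 0.521

0.521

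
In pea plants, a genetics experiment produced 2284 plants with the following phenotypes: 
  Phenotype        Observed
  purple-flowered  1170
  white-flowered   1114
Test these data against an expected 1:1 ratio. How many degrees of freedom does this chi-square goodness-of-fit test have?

1

A goodness-of-fit test with 2 phenotype classes has df = 2 − 1 = 1.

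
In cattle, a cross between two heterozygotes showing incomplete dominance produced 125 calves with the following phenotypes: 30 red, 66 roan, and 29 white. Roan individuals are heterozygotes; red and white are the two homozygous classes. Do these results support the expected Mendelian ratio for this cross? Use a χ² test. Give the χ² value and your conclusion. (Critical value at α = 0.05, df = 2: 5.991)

0.408; consistent

With incomplete dominance, a heterozygote × heterozygote cross gives a 1:2:1 phenotypic ratio.
The 1:2:1 ratio has 4 parts, so with N = 125 the expected counts are:
  red: 125 × 1/4 = 31.25
  roan: 125 × 2/4 = 62.5
  white: 125 × 1/4 = 31.25
χ² = Σ (O − E)² / E
  red: (30 − 31.25)² / 31.25 = 0.0500
  roan: (66 − 62.5)² / 62.5 = 0.1960
  white: (29 − 31.25)² / 31.25 = 0.1620
χ² = 0.0500 + 0.1960 + 0.1620 = 0.408
Degrees of freedom = 3 − 1 = 2; critical value at α = 0.05 is 5.991.
Since 0.408 < 5.991, we fail to reject the null hypothesis — the data are consistent with the 1:2:1 ratio.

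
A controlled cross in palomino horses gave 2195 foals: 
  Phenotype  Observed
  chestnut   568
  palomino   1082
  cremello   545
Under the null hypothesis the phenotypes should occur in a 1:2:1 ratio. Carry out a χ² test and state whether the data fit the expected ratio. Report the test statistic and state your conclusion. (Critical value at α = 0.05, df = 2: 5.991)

Expected counts for N = 2195 under a 1:2:1 ratio (total parts = 4):
  chestnut: 2195 × 1/4 = 548.75
  palomino: 2195 × 2/4 = 1097.5
  cremello: 2195 × 1/4 = 548.75
χ² = Σ (O − E)² / E
  chestnut: (568 − 548.75)² / 548.75 = 0.6753
  palomino: (1082 − 1097.5)² / 1097.5 = 0.2189
  cremello: (545 − 548.75)² / 548.75 = 0.0256
χ² = 0.6753 + 0.2189 + 0.0256 = 0.9198 ≈ 0.920
Degrees of freedom = 3 − 1 = 2; critical value at α = 0.05 is 5.991.
Since 0.920 < 5.991, we fail to reject the null hypothesis — the data are consistent with the 1:2:1 ratio.

0.920; consistent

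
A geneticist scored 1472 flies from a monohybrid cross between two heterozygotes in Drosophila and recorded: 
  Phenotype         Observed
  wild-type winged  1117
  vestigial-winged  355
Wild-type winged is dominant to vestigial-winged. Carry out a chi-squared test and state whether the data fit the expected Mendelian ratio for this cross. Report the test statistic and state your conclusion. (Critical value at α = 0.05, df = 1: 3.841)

For a monohybrid cross between heterozygotes with complete dominance, the expected phenotypic ratio is 3:1.
Expected counts for N = 1472 under a 3:1 ratio (total parts = 4):
  wild-type winged: 1472 × 3/4 = 1104
  vestigial-winged: 1472 × 1/4 = 368
χ² = Σ (O − E)² / E
  wild-type winged: (1117 − 1104)² / 1104 = 0.1531
  vestigial-winged: (355 − 368)² / 368 = 0.4592
χ² = 0.1531 + 0.4592 = 0.6123 ≈ 0.612
Degrees of freedom = 2 − 1 = 1; critical value at α = 0.05 is 3.841.
Since 0.612 < 3.841, we fail to reject the null hypothesis — the data are consistent with the 3:1 ratio.

0.612; consistent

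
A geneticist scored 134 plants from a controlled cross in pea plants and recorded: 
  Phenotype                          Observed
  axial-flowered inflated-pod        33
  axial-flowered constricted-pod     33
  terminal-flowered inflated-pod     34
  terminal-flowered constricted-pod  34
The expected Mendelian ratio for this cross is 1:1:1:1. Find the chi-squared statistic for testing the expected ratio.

0.030

The 1:1:1:1 ratio has 4 parts, so with N = 134 the expected counts are:
  axial-flowered inflated-pod: 134 × 1/4 = 33.5
  axial-flowered constricted-pod: 134 × 1/4 = 33.5
  terminal-flowered inflated-pod: 134 × 1/4 = 33.5
  terminal-flowered constricted-pod: 134 × 1/4 = 33.5
χ² = Σ (O − E)² / E
  axial-flowered inflated-pod: (33 − 33.5)² / 33.5 = 0.0075
  axial-flowered constricted-pod: (33 − 33.5)² / 33.5 = 0.0075
  terminal-flowered inflated-pod: (34 − 33.5)² / 33.5 = 0.0075
  terminal-flowered constricted-pod: (34 − 33.5)² / 33.5 = 0.0075
χ² = 0.0075 + 0.0075 + 0.0075 + 0.0075 = 0.030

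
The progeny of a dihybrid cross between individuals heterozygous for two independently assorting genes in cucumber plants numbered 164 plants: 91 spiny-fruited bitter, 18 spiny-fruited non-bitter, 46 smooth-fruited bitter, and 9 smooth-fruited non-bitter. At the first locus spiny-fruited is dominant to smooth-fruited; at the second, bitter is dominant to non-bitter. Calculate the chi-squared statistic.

A dihybrid F₂ with independent assortment and complete dominance at both loci gives a 9:3:3:1 phenotypic ratio.
Expected counts for N = 164 under a 9:3:3:1 ratio (total parts = 16):
  spiny-fruited bitter: 164 × 9/16 = 92.25
  spiny-fruited non-bitter: 164 × 3/16 = 30.75
  smooth-fruited bitter: 164 × 3/16 = 30.75
  smooth-fruited non-bitter: 164 × 1/16 = 10.25
χ² = Σ (O − E)² / E
  spiny-fruited bitter: (91 − 92.25)² / 92.25 = 0.0169
  spiny-fruited non-bitter: (18 − 30.75)² / 30.75 = 5.2866
  smooth-fruited bitter: (46 − 30.75)² / 30.75 = 7.5630
  smooth-fruited non-bitter: (9 − 10.25)² / 10.25 = 0.1524
χ² = 0.0169 + 5.2866 + 7.5630 + 0.1524 = 13.0189 ≈ 13.019

13.019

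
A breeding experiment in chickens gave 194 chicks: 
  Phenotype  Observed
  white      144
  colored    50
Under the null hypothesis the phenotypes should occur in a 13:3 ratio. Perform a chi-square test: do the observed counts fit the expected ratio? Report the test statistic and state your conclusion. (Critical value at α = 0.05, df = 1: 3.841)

6.281; not consistent

Total ratio parts = 16. Expected numbers out of 194:
  white: 194 × 13/16 = 157.625
  colored: 194 × 3/16 = 36.375
χ² = Σ (O − E)² / E
  white: (144 − 157.625)² / 157.625 = 1.1777
  colored: (50 − 36.375)² / 36.375 = 5.1035
χ² = 1.1777 + 5.1035 = 6.2812 ≈ 6.281
Degrees of freedom = 2 − 1 = 1; critical value at α = 0.05 is 3.841.
Since 6.281 > 3.841, we reject the null hypothesis — the data do not fit the 13:3 ratio.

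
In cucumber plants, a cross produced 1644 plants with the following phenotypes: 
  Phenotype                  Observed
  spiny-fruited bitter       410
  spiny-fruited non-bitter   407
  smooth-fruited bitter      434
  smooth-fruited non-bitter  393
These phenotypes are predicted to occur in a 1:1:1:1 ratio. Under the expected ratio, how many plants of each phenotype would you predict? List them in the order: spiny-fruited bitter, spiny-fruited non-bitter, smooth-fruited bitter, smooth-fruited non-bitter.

Expected counts for N = 1644 under a 1:1:1:1 ratio (total parts = 4):
  spiny-fruited bitter: 1644 × 1/4 = 411
  spiny-fruited non-bitter: 1644 × 1/4 = 411
  smooth-fruited bitter: 1644 × 1/4 = 411
  smooth-fruited non-bitter: 1644 × 1/4 = 411

411, 411, 411, 411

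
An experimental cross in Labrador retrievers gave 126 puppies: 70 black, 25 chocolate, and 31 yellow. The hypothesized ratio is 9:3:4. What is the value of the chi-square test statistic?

The 9:3:4 ratio has 16 parts, so with N = 126 the expected counts are:
  black: 126 × 9/16 = 70.875
  chocolate: 126 × 3/16 = 23.625
  yellow: 126 × 4/16 = 31.5
χ² = Σ (O − E)² / E
  black: (70 − 70.875)² / 70.875 = 0.0108
  chocolate: (25 − 23.625)² / 23.625 = 0.0800
  yellow: (31 − 31.5)² / 31.5 = 0.0079
χ² = 0.0108 + 0.0800 + 0.0079 = 0.0987 ≈ 0.099

0.099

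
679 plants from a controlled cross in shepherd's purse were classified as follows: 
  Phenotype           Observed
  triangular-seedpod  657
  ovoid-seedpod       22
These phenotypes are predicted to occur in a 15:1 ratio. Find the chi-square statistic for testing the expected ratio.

10.499

Expected counts for N = 679 under a 15:1 ratio (total parts = 16):
  triangular-seedpod: 679 × 15/16 = 636.5625
  ovoid-seedpod: 679 × 1/16 = 42.4375
χ² = Σ (O − E)² / E
  triangular-seedpod: (657 − 636.5625)² / 636.5625 = 0.6562
  ovoid-seedpod: (22 − 42.4375)² / 42.4375 = 9.8425
χ² = 0.6562 + 9.8425 = 10.4987 ≈ 10.499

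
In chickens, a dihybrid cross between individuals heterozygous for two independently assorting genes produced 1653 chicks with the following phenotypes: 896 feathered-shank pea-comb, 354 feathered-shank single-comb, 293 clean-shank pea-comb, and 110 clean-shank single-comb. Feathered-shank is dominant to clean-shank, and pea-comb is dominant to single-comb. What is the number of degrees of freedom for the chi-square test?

A dihybrid F₂ with independent assortment and complete dominance at both loci gives a 9:3:3:1 phenotypic ratio.
A goodness-of-fit test with 4 phenotype classes has df = 4 − 1 = 3.

3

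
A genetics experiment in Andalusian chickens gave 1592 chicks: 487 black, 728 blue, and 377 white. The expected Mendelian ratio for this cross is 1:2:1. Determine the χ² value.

26.819

Total ratio parts = 4. Expected numbers out of 1592:
  black: 1592 × 1/4 = 398
  blue: 1592 × 2/4 = 796
  white: 1592 × 1/4 = 398
χ² = Σ (O − E)² / E
  black: (487 − 398)² / 398 = 19.9020
  blue: (728 − 796)² / 796 = 5.8090
  white: (377 − 398)² / 398 = 1.1080
χ² = 19.9020 + 5.8090 + 1.1080 = 26.819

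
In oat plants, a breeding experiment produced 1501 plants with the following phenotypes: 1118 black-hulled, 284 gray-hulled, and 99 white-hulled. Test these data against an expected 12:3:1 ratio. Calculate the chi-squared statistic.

0.364

Total ratio parts = 16. Expected numbers out of 1501:
  black-hulled: 1501 × 12/16 = 1125.75
  gray-hulled: 1501 × 3/16 = 281.4375
  white-hulled: 1501 × 1/16 = 93.8125
χ² = Σ (O − E)² / E
  black-hulled: (1118 − 1125.75)² / 1125.75 = 0.0534
  gray-hulled: (284 − 281.4375)² / 281.4375 = 0.0233
  white-hulled: (99 − 93.8125)² / 93.8125 = 0.2869
χ² = 0.0534 + 0.0233 + 0.2869 = 0.3636 ≈ 0.364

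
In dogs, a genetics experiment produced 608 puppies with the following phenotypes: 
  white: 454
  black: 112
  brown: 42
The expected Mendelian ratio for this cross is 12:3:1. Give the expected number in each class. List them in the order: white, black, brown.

456, 114, 38

The 12:3:1 ratio has 16 parts, so with N = 608 the expected counts are:
  white: 608 × 12/16 = 456
  black: 608 × 3/16 = 114
  brown: 608 × 1/16 = 38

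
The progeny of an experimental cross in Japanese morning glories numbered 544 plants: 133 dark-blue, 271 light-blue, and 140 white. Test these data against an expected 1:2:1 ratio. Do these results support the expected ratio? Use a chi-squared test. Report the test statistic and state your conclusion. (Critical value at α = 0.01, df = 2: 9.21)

0.188; consistent

The 1:2:1 ratio has 4 parts, so with N = 544 the expected counts are:
  dark-blue: 544 × 1/4 = 136
  light-blue: 544 × 2/4 = 272
  white: 544 × 1/4 = 136
χ² = Σ (O − E)² / E
  dark-blue: (133 − 136)² / 136 = 0.0662
  light-blue: (271 − 272)² / 272 = 0.0037
  white: (140 − 136)² / 136 = 0.1176
χ² = 0.0662 + 0.0037 + 0.1176 = 0.1875 ≈ 0.188
Degrees of freedom = 3 − 1 = 2; critical value at α = 0.01 is 9.21.
Since 0.188 < 9.21, we fail to reject the null hypothesis — the data are consistent with the 1:2:1 ratio.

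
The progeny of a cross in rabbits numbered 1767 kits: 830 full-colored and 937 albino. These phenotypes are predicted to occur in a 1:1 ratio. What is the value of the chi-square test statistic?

6.479

The 1:1 ratio has 2 parts, so with N = 1767 the expected counts are:
  full-colored: 1767 × 1/2 = 883.5
  albino: 1767 × 1/2 = 883.5
χ² = Σ (O − E)² / E
  full-colored: (830 − 883.5)² / 883.5 = 3.2397
  albino: (937 − 883.5)² / 883.5 = 3.2397
χ² = 3.2397 + 3.2397 = 6.4794 ≈ 6.479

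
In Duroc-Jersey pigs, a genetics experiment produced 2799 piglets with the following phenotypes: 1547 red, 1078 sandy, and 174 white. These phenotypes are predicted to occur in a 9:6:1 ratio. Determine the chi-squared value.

Total ratio parts = 16. Expected numbers out of 2799:
  red: 2799 × 9/16 = 1574.4375
  sandy: 2799 × 6/16 = 1049.625
  white: 2799 × 1/16 = 174.9375
χ² = Σ (O − E)² / E
  red: (1547 − 1574.4375)² / 1574.4375 = 0.4781
  sandy: (1078 − 1049.625)² / 1049.625 = 0.7671
  white: (174 − 174.9375)² / 174.9375 = 0.0050
χ² = 0.4781 + 0.7671 + 0.0050 = 1.2502 ≈ 1.250

1.250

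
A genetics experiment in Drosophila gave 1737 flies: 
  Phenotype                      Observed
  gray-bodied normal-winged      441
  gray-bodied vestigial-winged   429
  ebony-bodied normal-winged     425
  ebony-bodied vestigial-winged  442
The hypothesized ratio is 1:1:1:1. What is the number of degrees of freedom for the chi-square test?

3

A goodness-of-fit test with 4 phenotype classes has df = 4 − 1 = 3.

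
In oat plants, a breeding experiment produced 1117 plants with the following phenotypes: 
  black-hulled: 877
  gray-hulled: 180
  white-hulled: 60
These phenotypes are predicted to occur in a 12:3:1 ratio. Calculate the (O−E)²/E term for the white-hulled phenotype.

1.379

Under the 12:3:1 hypothesis (Σ ratio = 16, N = 1117):
  black-hulled: 1117 × 12/16 = 837.75
  gray-hulled: 1117 × 3/16 = 209.4375
  white-hulled: 1117 × 1/16 = 69.8125
Contribution of white-hulled: (60 − 69.8125)² / 69.8125 = 1.3792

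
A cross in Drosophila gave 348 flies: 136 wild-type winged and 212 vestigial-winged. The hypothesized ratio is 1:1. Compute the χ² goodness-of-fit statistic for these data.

Expected counts for N = 348 under a 1:1 ratio (total parts = 2):
  wild-type winged: 348 × 1/2 = 174
  vestigial-winged: 348 × 1/2 = 174
χ² = Σ (O − E)² / E
  wild-type winged: (136 − 174)² / 174 = 8.2989
  vestigial-winged: (212 − 174)² / 174 = 8.2989
χ² = 8.2989 + 8.2989 = 16.5978 ≈ 16.598

16.598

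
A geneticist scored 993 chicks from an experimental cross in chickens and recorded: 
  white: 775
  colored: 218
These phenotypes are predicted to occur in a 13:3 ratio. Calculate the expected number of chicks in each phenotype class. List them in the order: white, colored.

Under the 13:3 hypothesis (Σ ratio = 16, N = 993):
  white: 993 × 13/16 = 806.8125
  colored: 993 × 3/16 = 186.1875

806.8125, 186.1875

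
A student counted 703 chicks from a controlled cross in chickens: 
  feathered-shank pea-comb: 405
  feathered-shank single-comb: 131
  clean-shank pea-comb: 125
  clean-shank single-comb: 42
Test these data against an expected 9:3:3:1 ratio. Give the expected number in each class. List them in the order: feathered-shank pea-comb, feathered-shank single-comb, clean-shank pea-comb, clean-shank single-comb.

Under the 9:3:3:1 hypothesis (Σ ratio = 16, N = 703):
  feathered-shank pea-comb: 703 × 9/16 = 395.4375
  feathered-shank single-comb: 703 × 3/16 = 131.8125
  clean-shank pea-comb: 703 × 3/16 = 131.8125
  clean-shank single-comb: 703 × 1/16 = 43.9375

395.4375, 131.8125, 131.8125, 43.9375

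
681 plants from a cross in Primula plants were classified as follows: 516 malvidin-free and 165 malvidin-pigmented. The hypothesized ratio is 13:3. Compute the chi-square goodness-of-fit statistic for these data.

Total ratio parts = 16. Expected numbers out of 681:
  malvidin-free: 681 × 13/16 = 553.3125
  malvidin-pigmented: 681 × 3/16 = 127.6875
χ² = Σ (O − E)² / E
  malvidin-free: (516 − 553.3125)² / 553.3125 = 2.5162
  malvidin-pigmented: (165 − 127.6875)² / 127.6875 = 10.9034
χ² = 2.5162 + 10.9034 = 13.4196 ≈ 13.420

13.420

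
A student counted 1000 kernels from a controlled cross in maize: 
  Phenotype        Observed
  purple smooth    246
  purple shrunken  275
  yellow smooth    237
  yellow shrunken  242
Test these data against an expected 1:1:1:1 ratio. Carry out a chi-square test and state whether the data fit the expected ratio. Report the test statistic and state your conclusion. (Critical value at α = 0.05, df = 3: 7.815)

Total ratio parts = 4. Expected numbers out of 1000:
  purple smooth: 1000 × 1/4 = 250
  purple shrunken: 1000 × 1/4 = 250
  yellow smooth: 1000 × 1/4 = 250
  yellow shrunken: 1000 × 1/4 = 250
χ² = Σ (O − E)² / E
  purple smooth: (246 − 250)² / 250 = 0.0640
  purple shrunken: (275 − 250)² / 250 = 2.5000
  yellow smooth: (237 − 250)² / 250 = 0.6760
  yellow shrunken: (242 − 250)² / 250 = 0.2560
χ² = 0.0640 + 2.5000 + 0.6760 + 0.2560 = 3.496
Degrees of freedom = 4 − 1 = 3; critical value at α = 0.05 is 7.815.
Since 3.496 < 7.815, we fail to reject the null hypothesis — the data are consistent with the 1:1:1:1 ratio.

3.496; consistent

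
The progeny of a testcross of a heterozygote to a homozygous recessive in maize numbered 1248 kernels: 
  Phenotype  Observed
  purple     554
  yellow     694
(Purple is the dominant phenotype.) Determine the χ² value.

15.705

A testcross of a heterozygote (Aa × aa) gives a 1:1 phenotypic ratio.
The 1:1 ratio has 2 parts, so with N = 1248 the expected counts are:
  purple: 1248 × 1/2 = 624
  yellow: 1248 × 1/2 = 624
χ² = Σ (O − E)² / E
  purple: (554 − 624)² / 624 = 7.8526
  yellow: (694 − 624)² / 624 = 7.8526
χ² = 7.8526 + 7.8526 = 15.7052 ≈ 15.705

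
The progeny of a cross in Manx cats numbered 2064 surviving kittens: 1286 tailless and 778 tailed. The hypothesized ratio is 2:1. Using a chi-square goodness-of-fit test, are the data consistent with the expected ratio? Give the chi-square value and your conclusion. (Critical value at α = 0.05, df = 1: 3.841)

17.660; not consistent

The 2:1 ratio has 3 parts, so with N = 2064 the expected counts are:
  tailless: 2064 × 2/3 = 1376
  tailed: 2064 × 1/3 = 688
χ² = Σ (O − E)² / E
  tailless: (1286 − 1376)² / 1376 = 5.8866
  tailed: (778 − 688)² / 688 = 11.7733
χ² = 5.8866 + 11.7733 = 17.6599 ≈ 17.660
Degrees of freedom = 2 − 1 = 1; critical value at α = 0.05 is 3.841.
Since 17.660 > 3.841, we reject the null hypothesis — the data do not fit the 2:1 ratio.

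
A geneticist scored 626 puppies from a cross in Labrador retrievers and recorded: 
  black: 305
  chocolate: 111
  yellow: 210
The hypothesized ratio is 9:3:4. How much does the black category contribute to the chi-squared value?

Expected counts for N = 626 under a 9:3:4 ratio (total parts = 16):
  black: 626 × 9/16 = 352.125
  chocolate: 626 × 3/16 = 117.375
  yellow: 626 × 4/16 = 156.5
Contribution of black: (305 − 352.125)² / 352.125 = 6.3068

6.307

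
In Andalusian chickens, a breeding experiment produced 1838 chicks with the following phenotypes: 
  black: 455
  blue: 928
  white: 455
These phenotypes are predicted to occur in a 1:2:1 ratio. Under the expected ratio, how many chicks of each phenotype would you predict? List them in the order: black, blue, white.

Total ratio parts = 4. Expected numbers out of 1838:
  black: 1838 × 1/4 = 459.5
  blue: 1838 × 2/4 = 919
  white: 1838 × 1/4 = 459.5

459.5, 919, 459.5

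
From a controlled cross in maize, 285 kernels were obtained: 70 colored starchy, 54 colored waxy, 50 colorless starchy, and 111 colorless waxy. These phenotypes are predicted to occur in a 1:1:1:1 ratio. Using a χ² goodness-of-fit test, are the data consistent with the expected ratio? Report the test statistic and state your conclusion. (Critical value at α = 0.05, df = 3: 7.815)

The 1:1:1:1 ratio has 4 parts, so with N = 285 the expected counts are:
  colored starchy: 285 × 1/4 = 71.25
  colored waxy: 285 × 1/4 = 71.25
  colorless starchy: 285 × 1/4 = 71.25
  colorless waxy: 285 × 1/4 = 71.25
χ² = Σ (O − E)² / E
  colored starchy: (70 − 71.25)² / 71.25 = 0.0219
  colored waxy: (54 − 71.25)² / 71.25 = 4.1763
  colorless starchy: (50 − 71.25)² / 71.25 = 6.3377
  colorless waxy: (111 − 71.25)² / 71.25 = 22.1763
χ² = 0.0219 + 4.1763 + 6.3377 + 22.1763 = 32.7122 ≈ 32.712
Degrees of freedom = 4 − 1 = 3; critical value at α = 0.05 is 7.815.
Since 32.712 > 7.815, we reject the null hypothesis — the data do not fit the 1:1:1:1 ratio.

32.712; not consistent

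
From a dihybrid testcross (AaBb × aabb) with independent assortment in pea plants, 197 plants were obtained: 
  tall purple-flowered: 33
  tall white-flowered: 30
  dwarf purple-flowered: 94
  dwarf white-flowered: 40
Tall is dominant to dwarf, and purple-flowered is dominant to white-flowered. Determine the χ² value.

A dihybrid testcross with independent assortment gives a 1:1:1:1 ratio.
Under the 1:1:1:1 hypothesis (Σ ratio = 4, N = 197):
  tall purple-flowered: 197 × 1/4 = 49.25
  tall white-flowered: 197 × 1/4 = 49.25
  dwarf purple-flowered: 197 × 1/4 = 49.25
  dwarf white-flowered: 197 × 1/4 = 49.25
χ² = Σ (O − E)² / E
  tall purple-flowered: (33 − 49.25)² / 49.25 = 5.3617
  tall white-flowered: (30 − 49.25)² / 49.25 = 7.5241
  dwarf purple-flowered: (94 − 49.25)² / 49.25 = 40.6612
  dwarf white-flowered: (40 − 49.25)² / 49.25 = 1.7373
χ² = 5.3617 + 7.5241 + 40.6612 + 1.7373 = 55.2843 ≈ 55.284

55.284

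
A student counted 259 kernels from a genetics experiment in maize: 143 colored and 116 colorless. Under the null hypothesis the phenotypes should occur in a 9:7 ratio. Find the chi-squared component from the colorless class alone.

0.064

Total ratio parts = 16. Expected numbers out of 259:
  colored: 259 × 9/16 = 145.6875
  colorless: 259 × 7/16 = 113.3125
Contribution of colorless: (116 − 113.3125)² / 113.3125 = 0.0637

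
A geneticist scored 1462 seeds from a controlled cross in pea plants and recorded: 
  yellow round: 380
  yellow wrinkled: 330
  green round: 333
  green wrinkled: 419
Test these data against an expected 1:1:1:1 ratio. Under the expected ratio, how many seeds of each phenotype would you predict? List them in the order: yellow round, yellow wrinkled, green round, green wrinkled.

Expected counts for N = 1462 under a 1:1:1:1 ratio (total parts = 4):
  yellow round: 1462 × 1/4 = 365.5
  yellow wrinkled: 1462 × 1/4 = 365.5
  green round: 1462 × 1/4 = 365.5
  green wrinkled: 1462 × 1/4 = 365.5

365.5, 365.5, 365.5, 365.5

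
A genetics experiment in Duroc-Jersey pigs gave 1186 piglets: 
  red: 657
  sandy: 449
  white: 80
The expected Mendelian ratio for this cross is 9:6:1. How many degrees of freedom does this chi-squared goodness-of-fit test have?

A goodness-of-fit test with 3 phenotype classes has df = 3 − 1 = 2.

2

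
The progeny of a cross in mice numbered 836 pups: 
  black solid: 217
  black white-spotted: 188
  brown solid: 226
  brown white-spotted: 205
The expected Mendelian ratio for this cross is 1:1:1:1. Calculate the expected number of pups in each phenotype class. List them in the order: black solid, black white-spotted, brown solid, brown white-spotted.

The 1:1:1:1 ratio has 4 parts, so with N = 836 the expected counts are:
  black solid: 836 × 1/4 = 209
  black white-spotted: 836 × 1/4 = 209
  brown solid: 836 × 1/4 = 209
  brown white-spotted: 836 × 1/4 = 209

209, 209, 209, 209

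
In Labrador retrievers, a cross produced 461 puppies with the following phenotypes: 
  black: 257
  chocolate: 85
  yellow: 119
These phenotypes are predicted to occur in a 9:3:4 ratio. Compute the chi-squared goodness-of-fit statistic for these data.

0.167

Expected counts for N = 461 under a 9:3:4 ratio (total parts = 16):
  black: 461 × 9/16 = 259.3125
  chocolate: 461 × 3/16 = 86.4375
  yellow: 461 × 4/16 = 115.25
χ² = Σ (O − E)² / E
  black: (257 − 259.3125)² / 259.3125 = 0.0206
  chocolate: (85 − 86.4375)² / 86.4375 = 0.0239
  yellow: (119 − 115.25)² / 115.25 = 0.1220
χ² = 0.0206 + 0.0239 + 0.1220 = 0.1665 ≈ 0.167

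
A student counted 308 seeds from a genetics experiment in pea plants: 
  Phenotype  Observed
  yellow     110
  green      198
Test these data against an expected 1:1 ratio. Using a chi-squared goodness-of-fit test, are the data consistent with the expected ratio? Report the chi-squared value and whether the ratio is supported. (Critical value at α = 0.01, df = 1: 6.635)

The 1:1 ratio has 2 parts, so with N = 308 the expected counts are:
  yellow: 308 × 1/2 = 154
  green: 308 × 1/2 = 154
χ² = Σ (O − E)² / E
  yellow: (110 − 154)² / 154 = 12.5714
  green: (198 − 154)² / 154 = 12.5714
χ² = 12.5714 + 12.5714 = 25.1428 ≈ 25.143
Degrees of freedom = 2 − 1 = 1; critical value at α = 0.01 is 6.635.
Since 25.143 > 6.635, we reject the null hypothesis — the data do not fit the 1:1 ratio.

25.143; not consistent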